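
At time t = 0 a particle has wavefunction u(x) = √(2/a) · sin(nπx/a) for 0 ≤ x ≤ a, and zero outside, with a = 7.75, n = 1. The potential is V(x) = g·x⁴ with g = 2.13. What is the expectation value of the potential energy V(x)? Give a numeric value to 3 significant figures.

877.

⟨V⟩ = ∫ V(x)·|u|² dx.
With sin²θ = (1 − cos2θ)/2 on 0 ≤ x ≤ a: ∫sin²(nπx/a) dx = a/2, ∫x·sin²(nπx/a) dx = a²/4, ∫x²·sin²(nπx/a) dx = a³·(1/6 − 1/(4n²π²)); higher powers xᵏ the same way, integrating xᵏ·cos(2nπx/a) by parts.
⟨V⟩ = 876.57.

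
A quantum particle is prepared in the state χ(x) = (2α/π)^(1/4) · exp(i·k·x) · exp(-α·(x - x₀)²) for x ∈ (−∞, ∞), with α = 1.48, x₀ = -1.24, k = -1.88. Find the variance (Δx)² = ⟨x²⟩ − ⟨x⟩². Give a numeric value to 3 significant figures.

0.169

Compute ⟨x⟩ and ⟨x²⟩ separately, then (Δx)² = ⟨x²⟩ − ⟨x⟩².
Gaussian moments (u = x − x₀): ∫u^(2j)·e^(−2αu²) du = (2j−1)!!/(4α)^j · √(π/(2α)), odd powers integrate to 0; here √(π/(2α)) = 1.0302.
⟨x⟩ = -1.2400 and ⟨x²⟩ = 1.7065.
(Δx)² = 1.7065 − (-1.2400)² = 0.16892.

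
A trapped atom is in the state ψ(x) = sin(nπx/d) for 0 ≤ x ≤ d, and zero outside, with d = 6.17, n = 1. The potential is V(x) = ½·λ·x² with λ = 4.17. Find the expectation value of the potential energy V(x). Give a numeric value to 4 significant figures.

⟨V⟩ = ∫ V(x)·|ψ|² dx / ∫|ψ|² dx.
With sin²θ = (1 − cos2θ)/2 on 0 ≤ x ≤ d: ∫sin²(nπx/d) dx = d/2, ∫x·sin²(nπx/d) dx = d²/4, ∫x²·sin²(nπx/d) dx = d³·(1/6 − 1/(4n²π²)); higher powers xᵏ the same way, integrating xᵏ·cos(2nπx/d) by parts.
State is unnormalized: ∫|ψ|² dx = 3.0850, and ∫ψ*·V(x)·ψ dx = 69.217, so ⟨V⟩ = 69.217 / 3.0850.
⟨V⟩ = 22.437.

22.44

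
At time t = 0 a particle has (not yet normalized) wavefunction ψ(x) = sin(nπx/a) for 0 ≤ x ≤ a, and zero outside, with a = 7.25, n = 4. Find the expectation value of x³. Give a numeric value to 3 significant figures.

93.5

⟨x³⟩ = ∫ x³·|ψ|² dx / ∫|ψ|² dx (integrals over the domain).
With sin²θ = (1 − cos2θ)/2 on 0 ≤ x ≤ a: ∫sin²(nπx/a) dx = a/2, ∫x·sin²(nπx/a) dx = a²/4, ∫x²·sin²(nπx/a) dx = a³·(1/6 − 1/(4n²π²)); higher powers xᵏ the same way, integrating xᵏ·cos(2nπx/a) by parts.
State is unnormalized: ∫|ψ|² dx = 3.6250, and ∫ψ*·x³·ψ dx = 338.79, so ⟨x³⟩ = 338.79 / 3.6250.
⟨x³⟩ = 93.460.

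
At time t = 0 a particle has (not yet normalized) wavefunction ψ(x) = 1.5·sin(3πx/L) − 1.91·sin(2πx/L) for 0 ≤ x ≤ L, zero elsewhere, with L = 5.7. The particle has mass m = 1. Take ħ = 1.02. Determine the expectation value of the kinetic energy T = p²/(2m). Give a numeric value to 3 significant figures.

0.934

T = −(ħ²/2m) d²/dx², so ⟨T⟩ = −(ħ²/2m) ∫ ψ*·ψ'' dx / ∫|ψ|² dx; with m = 1.
d²/dx² sin(jπx/L) = −(jπ/L)²·sin(jπx/L); on 0 ≤ x ≤ L, ∫sin²(jπx/L) dx = L/2 and ∫sin(jπx/L)·sin(lπx/L) dx = 0 for j ≠ l, so only diagonal terms survive in ∫|ψ|² and ∫ψ·ψ″; ∫ψ·ψ′ dx = [ψ²/2] between the walls = 0.
State is unnormalized: ∫|ψ|² dx = 16.810, and ∫ψ*·(−ħ²/2m · ψ'') dx = 15.692, so ⟨T⟩ = 15.692 / 16.810.
⟨T⟩ = 0.93350.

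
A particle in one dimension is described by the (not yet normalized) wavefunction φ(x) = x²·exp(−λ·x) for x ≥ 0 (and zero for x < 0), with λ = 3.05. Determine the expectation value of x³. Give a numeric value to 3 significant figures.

0.925

⟨x³⟩ = ∫ x³·|φ|² dx / ∫|φ|² dx (integrals over the domain).
Every integrand reduces to terms xʲ·e^(−2λx) on [0, ∞); use ∫₀^∞ xʲ·e^(−2λx) dx = j!/(2λ)^(j+1).
State is unnormalized: ∫|φ|² dx = 0.0028416, and ∫φ*·x³·φ dx = 0.0026290, so ⟨x³⟩ = 0.0026290 / 0.0028416.
⟨x³⟩ = 0.92519.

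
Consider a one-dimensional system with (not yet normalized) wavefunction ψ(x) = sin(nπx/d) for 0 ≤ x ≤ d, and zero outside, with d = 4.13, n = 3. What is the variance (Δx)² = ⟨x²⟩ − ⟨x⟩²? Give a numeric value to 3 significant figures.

Compute ⟨x⟩ and ⟨x²⟩ separately, then (Δx)² = ⟨x²⟩ − ⟨x⟩².
With sin²θ = (1 − cos2θ)/2 on 0 ≤ x ≤ d: ∫sin²(nπx/d) dx = d/2, ∫x·sin²(nπx/d) dx = d²/4, ∫x²·sin²(nπx/d) dx = d³·(1/6 − 1/(4n²π²)); higher powers xᵏ the same way, integrating xᵏ·cos(2nπx/d) by parts.
Normalization: ∫|ψ|² dx = 2.0650.
⟨x⟩ = 2.0650 and ⟨x²⟩ = 5.5896.
(Δx)² = 5.5896 − (2.0650)² = 1.3254.

1.33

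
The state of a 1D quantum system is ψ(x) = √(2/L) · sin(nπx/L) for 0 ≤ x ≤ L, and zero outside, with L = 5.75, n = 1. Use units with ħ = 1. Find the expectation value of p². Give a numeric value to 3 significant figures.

p² ψ = −ħ² d²ψ/dx²; ⟨p²⟩ = −ħ² ∫ ψ*·ψ'' dx.
d/dx sin(nπx/L) = (nπ/L)·cos(nπx/L) and d²/dx² sin(nπx/L) = −(nπ/L)²·sin(nπx/L); on 0 ≤ x ≤ L, ∫sin²(nπx/L) dx = L/2 and ∫sin(nπx/L)·cos(nπx/L) dx = 0.
⟨p²⟩ = 0.29851.

0.299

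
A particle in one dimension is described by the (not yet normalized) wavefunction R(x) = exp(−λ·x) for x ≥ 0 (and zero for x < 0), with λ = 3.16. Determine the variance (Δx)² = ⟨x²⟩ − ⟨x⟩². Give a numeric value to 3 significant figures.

0.0250

Compute ⟨x⟩ and ⟨x²⟩ separately, then (Δx)² = ⟨x²⟩ − ⟨x⟩².
Every integrand reduces to terms xʲ·e^(−2λx) on [0, ∞); use ∫₀^∞ xʲ·e^(−2λx) dx = j!/(2λ)^(j+1).
Normalization: ∫|R|² dx = 0.15823.
⟨x⟩ = 0.15823 and ⟨x²⟩ = 0.050072.
(Δx)² = 0.050072 − (0.15823)² = 0.025036.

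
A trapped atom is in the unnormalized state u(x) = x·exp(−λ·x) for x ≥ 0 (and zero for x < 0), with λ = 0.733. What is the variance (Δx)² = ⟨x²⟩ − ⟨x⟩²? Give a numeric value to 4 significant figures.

1.396

Compute ⟨x⟩ and ⟨x²⟩ separately, then (Δx)² = ⟨x²⟩ − ⟨x⟩².
Every integrand reduces to terms xʲ·e^(−2λx) on [0, ∞); use ∫₀^∞ xʲ·e^(−2λx) dx = j!/(2λ)^(j+1).
Normalization: ∫|u|² dx = 0.63479.
⟨x⟩ = 2.0464 and ⟨x²⟩ = 5.5836.
(Δx)² = 5.5836 − (2.0464)² = 1.3959.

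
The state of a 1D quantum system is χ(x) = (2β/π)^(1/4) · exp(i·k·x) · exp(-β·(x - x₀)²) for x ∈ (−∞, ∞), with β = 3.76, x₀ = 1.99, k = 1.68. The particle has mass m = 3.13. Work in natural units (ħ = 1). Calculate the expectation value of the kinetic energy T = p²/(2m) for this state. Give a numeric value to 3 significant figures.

1.05

T = −(ħ²/2m) d²/dx², so ⟨T⟩ = −(ħ²/2m) ∫ χ*·χ'' dx; with m = 3.13.
Gaussian moments (u = x − x₀): ∫u^(2j)·e^(−2βu²) du = (2j−1)!!/(4β)^j · √(π/(2β)), odd powers integrate to 0; here √(π/(2β)) = 0.64635. Derivatives: χ′ = (ik − 2βu)·χ, χ″ = ((ik − 2βu)² − 2β)·χ; the odd-in-u pieces drop out.
⟨T⟩ = 1.0515.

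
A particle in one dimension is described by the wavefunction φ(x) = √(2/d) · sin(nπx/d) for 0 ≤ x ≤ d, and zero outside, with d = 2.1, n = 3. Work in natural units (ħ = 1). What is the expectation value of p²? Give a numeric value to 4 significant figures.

20.14

p² φ = −ħ² d²φ/dx²; ⟨p²⟩ = −ħ² ∫ φ*·φ'' dx.
d/dx sin(nπx/d) = (nπ/d)·cos(nπx/d) and d²/dx² sin(nπx/d) = −(nπ/d)²·sin(nπx/d); on 0 ≤ x ≤ d, ∫sin²(nπx/d) dx = d/2 and ∫sin(nπx/d)·cos(nπx/d) dx = 0.
⟨p²⟩ = 20.142.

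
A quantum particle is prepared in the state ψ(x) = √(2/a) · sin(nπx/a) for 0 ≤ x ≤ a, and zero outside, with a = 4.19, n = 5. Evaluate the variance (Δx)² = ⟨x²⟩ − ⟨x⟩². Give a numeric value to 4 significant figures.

Compute ⟨x⟩ and ⟨x²⟩ separately, then (Δx)² = ⟨x²⟩ − ⟨x⟩².
With sin²θ = (1 − cos2θ)/2 on 0 ≤ x ≤ a: ∫sin²(nπx/a) dx = a/2, ∫x·sin²(nπx/a) dx = a²/4, ∫x²·sin²(nπx/a) dx = a³·(1/6 − 1/(4n²π²)); higher powers xᵏ the same way, integrating xᵏ·cos(2nπx/a) by parts.
⟨x⟩ = 2.0950 and ⟨x²⟩ = 5.8165.
(Δx)² = 5.8165 − (2.0950)² = 1.4274.

1.427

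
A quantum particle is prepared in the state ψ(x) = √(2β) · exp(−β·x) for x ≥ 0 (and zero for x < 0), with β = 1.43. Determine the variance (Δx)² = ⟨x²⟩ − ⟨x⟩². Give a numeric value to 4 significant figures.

0.1223

Compute ⟨x⟩ and ⟨x²⟩ separately, then (Δx)² = ⟨x²⟩ − ⟨x⟩².
Every integrand reduces to terms xʲ·e^(−2βx) on [0, ∞); use ∫₀^∞ xʲ·e^(−2βx) dx = j!/(2β)^(j+1).
⟨x⟩ = 0.34965 and ⟨x²⟩ = 0.24451.
(Δx)² = 0.24451 − (0.34965)² = 0.12226.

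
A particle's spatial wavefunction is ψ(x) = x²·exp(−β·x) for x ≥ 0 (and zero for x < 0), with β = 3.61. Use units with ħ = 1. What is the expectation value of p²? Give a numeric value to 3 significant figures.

4.34

p² ψ = −ħ² d²ψ/dx²; ⟨p²⟩ = −ħ² ∫ ψ*·ψ'' dx / ∫|ψ|² dx.
Differentiate x²·exp(−β·x) with the product rule; every integrand then reduces to terms xʲ·e^(−2βx) on [0, ∞), with ∫₀^∞ xʲ·e^(−2βx) dx = j!/(2β)^(j+1).
State is unnormalized: ∫|ψ|² dx = 0.0012233, and ∫ψ*·(−ħ² ψ'') dx = 0.0053140, so ⟨p²⟩ = 0.0053140 / 0.0012233.
⟨p²⟩ = 4.3440.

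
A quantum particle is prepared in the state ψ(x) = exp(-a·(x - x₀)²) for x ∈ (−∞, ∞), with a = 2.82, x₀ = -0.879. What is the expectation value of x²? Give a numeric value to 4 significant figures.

⟨x²⟩ = ∫ x²·|ψ|² dx / ∫|ψ|² dx (integrals over the domain).
Gaussian moments (u = x − x₀): ∫u^(2j)·e^(−2au²) du = (2j−1)!!/(4a)^j · √(π/(2a)), odd powers integrate to 0; here √(π/(2a)) = 0.74634.
State is unnormalized: ∫|ψ|² dx = 0.74634, and ∫ψ*·x²·ψ dx = 0.64282, so ⟨x²⟩ = 0.64282 / 0.74634.
⟨x²⟩ = 0.86129.

0.8613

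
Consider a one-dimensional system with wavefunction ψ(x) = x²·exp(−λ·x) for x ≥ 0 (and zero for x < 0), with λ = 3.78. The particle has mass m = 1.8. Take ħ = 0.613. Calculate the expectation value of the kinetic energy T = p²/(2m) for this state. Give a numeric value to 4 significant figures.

T = −(ħ²/2m) d²/dx², so ⟨T⟩ = −(ħ²/2m) ∫ ψ*·ψ'' dx / ∫|ψ|² dx; with m = 1.8.
Differentiate x²·exp(−λ·x) with the product rule; every integrand then reduces to terms xʲ·e^(−2λx) on [0, ∞), with ∫₀^∞ xʲ·e^(−2λx) dx = j!/(2λ)^(j+1).
State is unnormalized: ∫|ψ|² dx = 0.00097186, and ∫ψ*·(−ħ²/2m · ψ'') dx = 0.00048315, so ⟨T⟩ = 0.00048315 / 0.00097186.
⟨T⟩ = 0.49714.

0.4971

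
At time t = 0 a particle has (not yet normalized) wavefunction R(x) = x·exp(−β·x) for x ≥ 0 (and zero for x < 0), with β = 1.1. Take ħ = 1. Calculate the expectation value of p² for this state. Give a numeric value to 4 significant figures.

p² R = −ħ² d²R/dx²; ⟨p²⟩ = −ħ² ∫ R*·R'' dx / ∫|R|² dx.
Differentiate x·exp(−β·x) with the product rule; every integrand then reduces to terms xʲ·e^(−2βx) on [0, ∞), with ∫₀^∞ xʲ·e^(−2βx) dx = j!/(2β)^(j+1).
State is unnormalized: ∫|R|² dx = 0.18783, and ∫R*·(−ħ² R'') dx = 0.22727, so ⟨p²⟩ = 0.22727 / 0.18783.
⟨p²⟩ = 1.2100.

1.210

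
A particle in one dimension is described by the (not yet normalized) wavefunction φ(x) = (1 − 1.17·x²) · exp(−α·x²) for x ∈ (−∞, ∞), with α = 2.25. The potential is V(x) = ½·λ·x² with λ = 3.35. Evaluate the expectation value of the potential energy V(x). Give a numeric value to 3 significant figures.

0.111

⟨V⟩ = ∫ V(x)·|φ|² dx / ∫|φ|² dx.
Expand each integrand as polynomial × e^(−2αx²) and use ∫x^(2j)·e^(−2αx²) dx = (2j−1)!!/(4α)^j · √(π/(2α)), odd powers → 0; here √(π/(2α)) = 0.83554.
State is unnormalized: ∫|φ|² dx = 0.66066, and ∫φ*·V(x)·φ dx = 0.073631, so ⟨V⟩ = 0.073631 / 0.66066.
⟨V⟩ = 0.11145.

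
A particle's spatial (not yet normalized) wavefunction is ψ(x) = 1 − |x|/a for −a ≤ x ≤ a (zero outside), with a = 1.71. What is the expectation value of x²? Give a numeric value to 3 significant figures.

⟨x²⟩ = ∫ x²·|ψ|² dx / ∫|ψ|² dx (integrals over the domain).
ψ is even, so ∫ over [−a, a] = 2∫₀ᵃ with ψ = 1 − x/a there: ∫₀ᵃ (1 − x/a)² dx = a/3, ∫₀ᵃ x²(1 − x/a)² dx = a³/30, ∫₀ᵃ x⁴(1 − x/a)² dx = a⁵/105.
State is unnormalized: ∫|ψ|² dx = 1.1400, and ∫ψ*·x²·ψ dx = 0.33335, so ⟨x²⟩ = 0.33335 / 1.1400.
⟨x²⟩ = 0.29241.

0.292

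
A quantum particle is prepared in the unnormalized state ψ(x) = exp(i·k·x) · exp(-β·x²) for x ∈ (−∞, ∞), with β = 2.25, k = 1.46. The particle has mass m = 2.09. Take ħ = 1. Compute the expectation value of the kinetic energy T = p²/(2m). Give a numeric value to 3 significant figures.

T = −(ħ²/2m) d²/dx², so ⟨T⟩ = −(ħ²/2m) ∫ ψ*·ψ'' dx / ∫|ψ|² dx; with m = 2.09.
Gaussian moments: ∫x^(2j)·e^(−2βx²) dx = (2j−1)!!/(4β)^j · √(π/(2β)), odd powers integrate to 0; here √(π/(2β)) = 0.83554. Derivatives: ψ′ = (ik − 2βx)·ψ, ψ″ = ((ik − 2βx)² − 2β)·ψ; the odd-in-x pieces drop out.
State is unnormalized: ∫|ψ|² dx = 0.83554, and ∫ψ*·(−ħ²/2m · ψ'') dx = 0.87584, so ⟨T⟩ = 0.87584 / 0.83554.
⟨T⟩ = 1.0482.

1.05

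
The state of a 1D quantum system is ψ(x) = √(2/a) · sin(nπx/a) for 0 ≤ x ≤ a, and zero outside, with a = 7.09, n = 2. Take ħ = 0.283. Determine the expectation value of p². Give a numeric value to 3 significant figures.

p² ψ = −ħ² d²ψ/dx²; ⟨p²⟩ = −ħ² ∫ ψ*·ψ'' dx.
d/dx sin(nπx/a) = (nπ/a)·cos(nπx/a) and d²/dx² sin(nπx/a) = −(nπ/a)²·sin(nπx/a); on 0 ≤ x ≤ a, ∫sin²(nπx/a) dx = a/2 and ∫sin(nπx/a)·cos(nπx/a) dx = 0.
⟨p²⟩ = 0.062898.

0.0629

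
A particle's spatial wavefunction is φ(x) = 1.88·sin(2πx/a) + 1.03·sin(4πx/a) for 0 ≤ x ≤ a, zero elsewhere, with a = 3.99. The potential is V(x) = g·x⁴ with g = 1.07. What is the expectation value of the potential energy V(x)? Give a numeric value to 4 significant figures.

65.87

⟨V⟩ = ∫ V(x)·|φ|² dx / ∫|φ|² dx.
On 0 ≤ x ≤ a (j ≠ l): ∫sin²(jπx/a) dx = a/2, ∫sin(jπx/a)·sin(lπx/a) dx = 0; diagonal moments ∫x·sin²(jπx/a) dx = a²/4, ∫x²·sin²(jπx/a) dx = a³·(1/6 − 1/(4j²π²)); cross terms ∫x·sin(jπx/a)·sin(lπx/a) dx = 0 for j + l even and −4jla²/(π²(j² − l²)²) for j + l odd, ∫x²·sin(jπx/a)·sin(lπx/a) dx = (−1)^(j+l)·4jla³/(π²(j² − l²)²); higher powers the same way via product-to-sum and parts.
State is unnormalized: ∫|φ|² dx = 9.1676, and ∫φ*·V(x)·φ dx = 603.88, so ⟨V⟩ = 603.88 / 9.1676.
⟨V⟩ = 65.871.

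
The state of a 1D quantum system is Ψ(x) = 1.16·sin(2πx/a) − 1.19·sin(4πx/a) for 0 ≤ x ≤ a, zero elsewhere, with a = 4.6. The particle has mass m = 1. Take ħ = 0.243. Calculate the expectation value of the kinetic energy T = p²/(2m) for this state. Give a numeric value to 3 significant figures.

0.140

T = −(ħ²/2m) d²/dx², so ⟨T⟩ = −(ħ²/2m) ∫ Ψ*·Ψ'' dx / ∫|Ψ|² dx; with m = 1.
d²/dx² sin(jπx/a) = −(jπ/a)²·sin(jπx/a); on 0 ≤ x ≤ a, ∫sin²(jπx/a) dx = a/2 and ∫sin(jπx/a)·sin(lπx/a) dx = 0 for j ≠ l, so only diagonal terms survive in ∫|Ψ|² and ∫Ψ·Ψ″; ∫Ψ·Ψ′ dx = [Ψ²/2] between the walls = 0.
State is unnormalized: ∫|Ψ|² dx = 6.3519, and ∫Ψ*·(−ħ²/2m · Ψ'') dx = 0.88812, so ⟨T⟩ = 0.88812 / 6.3519.
⟨T⟩ = 0.13982.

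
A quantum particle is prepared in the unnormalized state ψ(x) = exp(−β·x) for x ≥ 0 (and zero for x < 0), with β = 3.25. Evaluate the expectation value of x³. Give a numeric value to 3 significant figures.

⟨x³⟩ = ∫ x³·|ψ|² dx / ∫|ψ|² dx (integrals over the domain).
Every integrand reduces to terms xʲ·e^(−2βx) on [0, ∞); use ∫₀^∞ xʲ·e^(−2βx) dx = j!/(2β)^(j+1).
State is unnormalized: ∫|ψ|² dx = 0.15385, and ∫ψ*·x³·ψ dx = 0.0033612, so ⟨x³⟩ = 0.0033612 / 0.15385.
⟨x³⟩ = 0.021848.

0.0218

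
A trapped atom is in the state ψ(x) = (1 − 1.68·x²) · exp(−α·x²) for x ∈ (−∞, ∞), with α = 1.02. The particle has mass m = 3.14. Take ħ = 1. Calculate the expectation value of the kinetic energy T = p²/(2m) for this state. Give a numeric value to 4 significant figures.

0.7137

T = −(ħ²/2m) d²/dx², so ⟨T⟩ = −(ħ²/2m) ∫ ψ*·ψ'' dx / ∫|ψ|² dx; with m = 3.14.
Expand each integrand as polynomial × e^(−2αx²) and use ∫x^(2j)·e^(−2αx²) dx = (2j−1)!!/(4α)^j · √(π/(2α)), odd powers → 0; here √(π/(2α)) = 1.2410. Differentiate with the product rule, d/dx e^(−αx²) = −2αx·e^(−αx²).
State is unnormalized: ∫|ψ|² dx = 0.85021, and ∫ψ*·(−ħ²/2m · ψ'') dx = 0.60677, so ⟨T⟩ = 0.60677 / 0.85021.
⟨T⟩ = 0.71367.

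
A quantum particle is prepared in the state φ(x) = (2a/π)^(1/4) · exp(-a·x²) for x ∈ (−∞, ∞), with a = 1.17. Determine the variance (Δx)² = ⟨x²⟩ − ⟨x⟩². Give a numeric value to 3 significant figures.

Compute ⟨x⟩ and ⟨x²⟩ separately, then (Δx)² = ⟨x²⟩ − ⟨x⟩².
Gaussian moments: ∫x^(2j)·e^(−2ax²) dx = (2j−1)!!/(4a)^j · √(π/(2a)), odd powers integrate to 0; here √(π/(2a)) = 1.1587.
⟨x⟩ = 0.0000 and ⟨x²⟩ = 0.21368.
(Δx)² = 0.21368 − (0.0000)² = 0.21368.

0.214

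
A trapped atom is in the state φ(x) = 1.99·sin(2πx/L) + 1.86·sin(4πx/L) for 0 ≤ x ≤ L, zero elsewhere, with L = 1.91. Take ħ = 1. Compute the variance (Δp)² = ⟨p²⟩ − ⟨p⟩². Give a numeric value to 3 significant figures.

26.0

Compute ⟨p⟩ and ⟨p²⟩ separately; (Δp)² = ⟨p²⟩ − ⟨p⟩².
d²/dx² sin(jπx/L) = −(jπ/L)²·sin(jπx/L); on 0 ≤ x ≤ L, ∫sin²(jπx/L) dx = L/2 and ∫sin(jπx/L)·sin(lπx/L) dx = 0 for j ≠ l, so only diagonal terms survive in ∫|φ|² and ∫φ·φ″; ∫φ·φ′ dx = [φ²/2] between the walls = 0.
Normalization: ∫|φ|² dx = 7.0858.
⟨p⟩ = 0.0000 and ⟨p²⟩ = 25.959.
(Δp)² = 25.959 − (0.0000)² = 25.959.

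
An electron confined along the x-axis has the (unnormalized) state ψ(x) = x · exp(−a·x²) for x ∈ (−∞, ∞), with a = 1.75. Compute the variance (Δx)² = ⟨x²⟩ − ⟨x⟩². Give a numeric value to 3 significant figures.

0.429

Compute ⟨x⟩ and ⟨x²⟩ separately, then (Δx)² = ⟨x²⟩ − ⟨x⟩².
Expand each integrand as polynomial × e^(−2ax²) and use ∫x^(2j)·e^(−2ax²) dx = (2j−1)!!/(4a)^j · √(π/(2a)), odd powers → 0; here √(π/(2a)) = 0.94742.
Normalization: ∫|ψ|² dx = 0.13535.
⟨x⟩ = 0.0000 and ⟨x²⟩ = 0.42857.
(Δx)² = 0.42857 − (0.0000)² = 0.42857.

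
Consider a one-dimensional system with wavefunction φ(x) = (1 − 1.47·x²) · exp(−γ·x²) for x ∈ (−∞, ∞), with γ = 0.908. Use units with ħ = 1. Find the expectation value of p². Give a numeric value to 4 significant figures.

3.936

p² φ = −ħ² d²φ/dx²; ⟨p²⟩ = −ħ² ∫ φ*·φ'' dx / ∫|φ|² dx.
Expand each integrand as polynomial × e^(−2γx²) and use ∫x^(2j)·e^(−2γx²) dx = (2j−1)!!/(4γ)^j · √(π/(2γ)), odd powers → 0; here √(π/(2γ)) = 1.3153. Differentiate with the product rule, d/dx e^(−γx²) = −2γx·e^(−γx²).
State is unnormalized: ∫|φ|² dx = 0.89697, and ∫φ*·(−ħ² φ'') dx = 3.5304, so ⟨p²⟩ = 3.5304 / 0.89697.
⟨p²⟩ = 3.9360.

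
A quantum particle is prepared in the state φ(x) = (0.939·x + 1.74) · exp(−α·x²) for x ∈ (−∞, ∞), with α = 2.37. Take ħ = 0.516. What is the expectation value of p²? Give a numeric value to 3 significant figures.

p² φ = −ħ² d²φ/dx²; ⟨p²⟩ = −ħ² ∫ φ*·φ'' dx / ∫|φ|² dx.
Expand each integrand as polynomial × e^(−2αx²) and use ∫x^(2j)·e^(−2αx²) dx = (2j−1)!!/(4α)^j · √(π/(2α)), odd powers → 0; here √(π/(2α)) = 0.81412. Differentiate with the product rule, d/dx e^(−αx²) = −2αx·e^(−αx²).
State is unnormalized: ∫|φ|² dx = 2.5405, and ∫φ*·(−ħ² φ'') dx = 1.6987, so ⟨p²⟩ = 1.6987 / 2.5405.
⟨p²⟩ = 0.66864.

0.669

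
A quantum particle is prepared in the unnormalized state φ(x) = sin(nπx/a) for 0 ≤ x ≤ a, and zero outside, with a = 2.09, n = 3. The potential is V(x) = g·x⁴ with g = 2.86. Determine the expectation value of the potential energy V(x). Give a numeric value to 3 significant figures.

10.3

⟨V⟩ = ∫ V(x)·|φ|² dx / ∫|φ|² dx.
With sin²θ = (1 − cos2θ)/2 on 0 ≤ x ≤ a: ∫sin²(nπx/a) dx = a/2, ∫x·sin²(nπx/a) dx = a²/4, ∫x²·sin²(nπx/a) dx = a³·(1/6 − 1/(4n²π²)); higher powers xᵏ the same way, integrating xᵏ·cos(2nπx/a) by parts.
State is unnormalized: ∫|φ|² dx = 1.0450, and ∫φ*·V(x)·φ dx = 10.774, so ⟨V⟩ = 10.774 / 1.0450.
⟨V⟩ = 10.310.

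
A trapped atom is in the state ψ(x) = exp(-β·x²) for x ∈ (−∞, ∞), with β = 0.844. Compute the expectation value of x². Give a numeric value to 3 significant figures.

0.296

⟨x²⟩ = ∫ x²·|ψ|² dx / ∫|ψ|² dx (integrals over the domain).
Gaussian moments: ∫x^(2j)·e^(−2βx²) dx = (2j−1)!!/(4β)^j · √(π/(2β)), odd powers integrate to 0; here √(π/(2β)) = 1.3642.
State is unnormalized: ∫|ψ|² dx = 1.3642, and ∫ψ*·x²·ψ dx = 0.40410, so ⟨x²⟩ = 0.40410 / 1.3642.
⟨x²⟩ = 0.29621.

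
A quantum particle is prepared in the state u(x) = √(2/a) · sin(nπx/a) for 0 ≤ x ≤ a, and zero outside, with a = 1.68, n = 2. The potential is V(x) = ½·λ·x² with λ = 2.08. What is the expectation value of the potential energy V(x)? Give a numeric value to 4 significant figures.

0.9413

⟨V⟩ = ∫ V(x)·|u|² dx.
With sin²θ = (1 − cos2θ)/2 on 0 ≤ x ≤ a: ∫sin²(nπx/a) dx = a/2, ∫x·sin²(nπx/a) dx = a²/4, ∫x²·sin²(nπx/a) dx = a³·(1/6 − 1/(4n²π²)); higher powers xᵏ the same way, integrating xᵏ·cos(2nπx/a) by parts.
⟨V⟩ = 0.94126.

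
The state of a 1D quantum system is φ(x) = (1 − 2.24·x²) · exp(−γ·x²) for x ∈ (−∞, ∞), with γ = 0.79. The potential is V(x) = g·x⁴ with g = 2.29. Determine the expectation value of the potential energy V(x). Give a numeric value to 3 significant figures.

⟨V⟩ = ∫ V(x)·|φ|² dx / ∫|φ|² dx.
Expand each integrand as polynomial × e^(−2γx²) and use ∫x^(2j)·e^(−2γx²) dx = (2j−1)!!/(4γ)^j · √(π/(2γ)), odd powers → 0; here √(π/(2γ)) = 1.4101.
State is unnormalized: ∫|φ|² dx = 1.5366, and ∫φ*·V(x)·φ dx = 11.155, so ⟨V⟩ = 11.155 / 1.5366.
⟨V⟩ = 7.2594.

7.26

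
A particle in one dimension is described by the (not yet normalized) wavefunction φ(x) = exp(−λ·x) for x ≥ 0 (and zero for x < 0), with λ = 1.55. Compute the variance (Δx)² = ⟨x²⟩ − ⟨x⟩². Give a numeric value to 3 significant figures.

Compute ⟨x⟩ and ⟨x²⟩ separately, then (Δx)² = ⟨x²⟩ − ⟨x⟩².
Every integrand reduces to terms xʲ·e^(−2λx) on [0, ∞); use ∫₀^∞ xʲ·e^(−2λx) dx = j!/(2λ)^(j+1).
Normalization: ∫|φ|² dx = 0.32258.
⟨x⟩ = 0.32258 and ⟨x²⟩ = 0.20812.
(Δx)² = 0.20812 − (0.32258)² = 0.10406.

0.104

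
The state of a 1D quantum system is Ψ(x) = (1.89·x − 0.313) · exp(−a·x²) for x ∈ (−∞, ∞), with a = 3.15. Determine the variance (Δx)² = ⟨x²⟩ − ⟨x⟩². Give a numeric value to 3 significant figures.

Compute ⟨x⟩ and ⟨x²⟩ separately, then (Δx)² = ⟨x²⟩ − ⟨x⟩².
Expand each integrand as polynomial × e^(−2ax²) and use ∫x^(2j)·e^(−2ax²) dx = (2j−1)!!/(4a)^j · √(π/(2a)), odd powers → 0; here √(π/(2a)) = 0.70616.
Normalization: ∫|Ψ|² dx = 0.26938.
⟨x⟩ = -0.24615 and ⟨x²⟩ = 0.19733.
(Δx)² = 0.19733 − (-0.24615)² = 0.13674.

0.137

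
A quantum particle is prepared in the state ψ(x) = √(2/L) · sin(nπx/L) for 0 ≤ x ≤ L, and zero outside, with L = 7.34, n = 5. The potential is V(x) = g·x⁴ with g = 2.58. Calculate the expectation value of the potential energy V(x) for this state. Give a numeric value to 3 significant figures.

1.47e+03

⟨V⟩ = ∫ V(x)·|ψ|² dx.
With sin²θ = (1 − cos2θ)/2 on 0 ≤ x ≤ L: ∫sin²(nπx/L) dx = L/2, ∫x·sin²(nπx/L) dx = L²/4, ∫x²·sin²(nπx/L) dx = L³·(1/6 − 1/(4n²π²)); higher powers xᵏ the same way, integrating xᵏ·cos(2nπx/L) by parts.
⟨V⟩ = 1467.6.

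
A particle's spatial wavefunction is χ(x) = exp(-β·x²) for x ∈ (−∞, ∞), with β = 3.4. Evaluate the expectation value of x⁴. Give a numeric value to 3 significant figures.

⟨x⁴⟩ = ∫ x⁴·|χ|² dx / ∫|χ|² dx (integrals over the domain).
Gaussian moments: ∫x^(2j)·e^(−2βx²) dx = (2j−1)!!/(4β)^j · √(π/(2β)), odd powers integrate to 0; here √(π/(2β)) = 0.67971.
State is unnormalized: ∫|χ|² dx = 0.67971, and ∫χ*·x⁴·χ dx = 0.011025, so ⟨x⁴⟩ = 0.011025 / 0.67971.
⟨x⁴⟩ = 0.016220.

0.0162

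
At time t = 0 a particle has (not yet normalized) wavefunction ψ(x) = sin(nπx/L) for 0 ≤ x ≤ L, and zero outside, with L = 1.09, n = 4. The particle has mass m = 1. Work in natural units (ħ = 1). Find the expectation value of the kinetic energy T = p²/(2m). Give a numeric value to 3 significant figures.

66.5

T = −(ħ²/2m) d²/dx², so ⟨T⟩ = −(ħ²/2m) ∫ ψ*·ψ'' dx / ∫|ψ|² dx; with m = 1.
d/dx sin(nπx/L) = (nπ/L)·cos(nπx/L) and d²/dx² sin(nπx/L) = −(nπ/L)²·sin(nπx/L); on 0 ≤ x ≤ L, ∫sin²(nπx/L) dx = L/2 and ∫sin(nπx/L)·cos(nπx/L) dx = 0.
State is unnormalized: ∫|ψ|² dx = 0.54500, and ∫ψ*·(−ħ²/2m · ψ'') dx = 36.219, so ⟨T⟩ = 36.219 / 0.54500.
⟨T⟩ = 66.456.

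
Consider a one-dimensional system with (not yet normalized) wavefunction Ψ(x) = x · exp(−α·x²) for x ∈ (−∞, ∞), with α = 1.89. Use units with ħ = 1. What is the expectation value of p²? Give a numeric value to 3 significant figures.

5.67

p² Ψ = −ħ² d²Ψ/dx²; ⟨p²⟩ = −ħ² ∫ Ψ*·Ψ'' dx / ∫|Ψ|² dx.
Expand each integrand as polynomial × e^(−2αx²) and use ∫x^(2j)·e^(−2αx²) dx = (2j−1)!!/(4α)^j · √(π/(2α)), odd powers → 0; here √(π/(2α)) = 0.91165. Differentiate with the product rule, d/dx e^(−αx²) = −2αx·e^(−αx²).
State is unnormalized: ∫|Ψ|² dx = 0.12059, and ∫Ψ*·(−ħ² Ψ'') dx = 0.68374, so ⟨p²⟩ = 0.68374 / 0.12059.
⟨p²⟩ = 5.6700.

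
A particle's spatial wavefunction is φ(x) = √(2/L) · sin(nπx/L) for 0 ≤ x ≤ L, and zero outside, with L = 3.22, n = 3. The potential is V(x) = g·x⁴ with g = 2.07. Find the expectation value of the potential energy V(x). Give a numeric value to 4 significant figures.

42.04

⟨V⟩ = ∫ V(x)·|φ|² dx.
With sin²θ = (1 − cos2θ)/2 on 0 ≤ x ≤ L: ∫sin²(nπx/L) dx = L/2, ∫x·sin²(nπx/L) dx = L²/4, ∫x²·sin²(nπx/L) dx = L³·(1/6 − 1/(4n²π²)); higher powers xᵏ the same way, integrating xᵏ·cos(2nπx/L) by parts.
⟨V⟩ = 42.044.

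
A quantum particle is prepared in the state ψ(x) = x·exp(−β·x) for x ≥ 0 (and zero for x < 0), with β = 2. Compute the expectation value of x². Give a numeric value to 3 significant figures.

⟨x²⟩ = ∫ x²·|ψ|² dx / ∫|ψ|² dx (integrals over the domain).
Every integrand reduces to terms xʲ·e^(−2βx) on [0, ∞); use ∫₀^∞ xʲ·e^(−2βx) dx = j!/(2β)^(j+1).
State is unnormalized: ∫|ψ|² dx = 0.031250, and ∫ψ*·x²·ψ dx = 0.023438, so ⟨x²⟩ = 0.023438 / 0.031250.
⟨x²⟩ = 0.75000.

0.750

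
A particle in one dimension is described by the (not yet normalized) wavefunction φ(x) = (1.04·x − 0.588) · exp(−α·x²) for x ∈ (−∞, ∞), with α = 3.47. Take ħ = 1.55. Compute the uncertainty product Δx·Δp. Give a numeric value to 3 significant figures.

0.794

Δx = √(⟨x²⟩−⟨x⟩²), Δp = √(⟨p²⟩−⟨p⟩²).
Expand each integrand as polynomial × e^(−2αx²) and use ∫x^(2j)·e^(−2αx²) dx = (2j−1)!!/(4α)^j · √(π/(2α)), odd powers → 0; here √(π/(2α)) = 0.67281. Differentiate with the product rule, d/dx e^(−αx²) = −2αx·e^(−αx²).
Normalization: ∫|φ|² dx = 0.28505.
⟨x⟩ = -0.20798, ⟨x²⟩ = 0.098549 ⇒ Δx = 0.23514.
⟨p⟩ = 0.0000, ⟨p²⟩ = 11.403 ⇒ Δp = 3.3769.
Δx·Δp = 0.79405.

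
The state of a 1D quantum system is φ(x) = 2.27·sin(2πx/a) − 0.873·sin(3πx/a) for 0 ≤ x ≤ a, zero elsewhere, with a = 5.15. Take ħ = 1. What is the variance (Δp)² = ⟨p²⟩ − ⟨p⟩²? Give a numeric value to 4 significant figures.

1.728

Compute ⟨p⟩ and ⟨p²⟩ separately; (Δp)² = ⟨p²⟩ − ⟨p⟩².
d²/dx² sin(jπx/a) = −(jπ/a)²·sin(jπx/a); on 0 ≤ x ≤ a, ∫sin²(jπx/a) dx = a/2 and ∫sin(jπx/a)·sin(lπx/a) dx = 0 for j ≠ l, so only diagonal terms survive in ∫|φ|² and ∫φ·φ″; ∫φ·φ′ dx = [φ²/2] between the walls = 0.
Normalization: ∫|φ|² dx = 15.231.
⟨p⟩ = 0.0000 and ⟨p²⟩ = 1.7282.
(Δp)² = 1.7282 − (0.0000)² = 1.7282.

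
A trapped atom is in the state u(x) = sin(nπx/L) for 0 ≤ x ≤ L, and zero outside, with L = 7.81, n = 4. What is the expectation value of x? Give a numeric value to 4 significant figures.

⟨x⟩ = ∫ x·|u|² dx / ∫|u|² dx (integrals over the domain).
With sin²θ = (1 − cos2θ)/2 on 0 ≤ x ≤ L: ∫sin²(nπx/L) dx = L/2, ∫x·sin²(nπx/L) dx = L²/4, ∫x²·sin²(nπx/L) dx = L³·(1/6 − 1/(4n²π²)); higher powers xᵏ the same way, integrating xᵏ·cos(2nπx/L) by parts.
State is unnormalized: ∫|u|² dx = 3.9050, and ∫u*·x·u dx = 15.249, so ⟨x⟩ = 15.249 / 3.9050.
⟨x⟩ = 3.9050.

3.905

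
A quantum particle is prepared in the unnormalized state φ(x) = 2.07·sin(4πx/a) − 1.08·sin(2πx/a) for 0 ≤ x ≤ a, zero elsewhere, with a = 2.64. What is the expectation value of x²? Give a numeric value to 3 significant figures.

2.03

⟨x²⟩ = ∫ x²·|φ|² dx / ∫|φ|² dx (integrals over the domain).
On 0 ≤ x ≤ a (j ≠ l): ∫sin²(jπx/a) dx = a/2, ∫sin(jπx/a)·sin(lπx/a) dx = 0; diagonal moments ∫x·sin²(jπx/a) dx = a²/4, ∫x²·sin²(jπx/a) dx = a³·(1/6 − 1/(4j²π²)); cross terms ∫x·sin(jπx/a)·sin(lπx/a) dx = 0 for j + l even and −4jla²/(π²(j² − l²)²) for j + l odd, ∫x²·sin(jπx/a)·sin(lπx/a) dx = (−1)^(j+l)·4jla³/(π²(j² − l²)²); higher powers the same way via product-to-sum and parts.
State is unnormalized: ∫|φ|² dx = 7.1957, and ∫φ*·x²·φ dx = 14.604, so ⟨x²⟩ = 14.604 / 7.1957.
⟨x²⟩ = 2.0295.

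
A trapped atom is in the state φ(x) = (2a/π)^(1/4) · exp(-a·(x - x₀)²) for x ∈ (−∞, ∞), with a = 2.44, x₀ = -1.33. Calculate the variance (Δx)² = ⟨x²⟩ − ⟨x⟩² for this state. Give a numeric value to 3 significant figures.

0.102

Compute ⟨x⟩ and ⟨x²⟩ separately, then (Δx)² = ⟨x²⟩ − ⟨x⟩².
Gaussian moments (u = x − x₀): ∫u^(2j)·e^(−2au²) du = (2j−1)!!/(4a)^j · √(π/(2a)), odd powers integrate to 0; here √(π/(2a)) = 0.80235.
⟨x⟩ = -1.3300 and ⟨x²⟩ = 1.8714.
(Δx)² = 1.8714 − (-1.3300)² = 0.10246.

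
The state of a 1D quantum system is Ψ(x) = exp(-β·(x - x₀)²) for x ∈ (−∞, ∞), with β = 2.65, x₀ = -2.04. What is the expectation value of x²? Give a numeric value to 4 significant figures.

⟨x²⟩ = ∫ x²·|Ψ|² dx / ∫|Ψ|² dx (integrals over the domain).
Gaussian moments (u = x − x₀): ∫u^(2j)·e^(−2βu²) du = (2j−1)!!/(4β)^j · √(π/(2β)), odd powers integrate to 0; here √(π/(2β)) = 0.76990.
State is unnormalized: ∫|Ψ|² dx = 0.76990, and ∫Ψ*·x²·Ψ dx = 3.2767, so ⟨x²⟩ = 3.2767 / 0.76990.
⟨x²⟩ = 4.2559.

4.256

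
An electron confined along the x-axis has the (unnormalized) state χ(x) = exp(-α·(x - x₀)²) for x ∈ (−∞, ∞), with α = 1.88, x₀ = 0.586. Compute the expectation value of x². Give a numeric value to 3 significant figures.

⟨x²⟩ = ∫ x²·|χ|² dx / ∫|χ|² dx (integrals over the domain).
Gaussian moments (u = x − x₀): ∫u^(2j)·e^(−2αu²) du = (2j−1)!!/(4α)^j · √(π/(2α)), odd powers integrate to 0; here √(π/(2α)) = 0.91407.
State is unnormalized: ∫|χ|² dx = 0.91407, and ∫χ*·x²·χ dx = 0.43544, so ⟨x²⟩ = 0.43544 / 0.91407.
⟨x²⟩ = 0.47637.

0.476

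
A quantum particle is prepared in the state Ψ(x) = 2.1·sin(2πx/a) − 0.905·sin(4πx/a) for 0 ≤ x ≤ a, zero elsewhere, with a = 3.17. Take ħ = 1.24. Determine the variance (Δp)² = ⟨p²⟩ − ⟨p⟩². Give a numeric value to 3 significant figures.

Compute ⟨p⟩ and ⟨p²⟩ separately; (Δp)² = ⟨p²⟩ − ⟨p⟩².
d²/dx² sin(jπx/a) = −(jπ/a)²·sin(jπx/a); on 0 ≤ x ≤ a, ∫sin²(jπx/a) dx = a/2 and ∫sin(jπx/a)·sin(lπx/a) dx = 0 for j ≠ l, so only diagonal terms survive in ∫|Ψ|² and ∫Ψ·Ψ″; ∫Ψ·Ψ′ dx = [Ψ²/2] between the walls = 0.
Normalization: ∫|Ψ|² dx = 8.2880.
⟨p⟩ = 0.0000 and ⟨p²⟩ = 8.8791.
(Δp)² = 8.8791 − (0.0000)² = 8.8791.

8.88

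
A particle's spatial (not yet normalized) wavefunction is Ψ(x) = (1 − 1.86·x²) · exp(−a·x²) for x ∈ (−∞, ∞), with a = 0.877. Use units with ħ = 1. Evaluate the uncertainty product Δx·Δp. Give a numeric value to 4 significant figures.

1.829

Δx = √(⟨x²⟩−⟨x⟩²), Δp = √(⟨p²⟩−⟨p⟩²).
Expand each integrand as polynomial × e^(−2ax²) and use ∫x^(2j)·e^(−2ax²) dx = (2j−1)!!/(4a)^j · √(π/(2a)), odd powers → 0; here √(π/(2a)) = 1.3383. Differentiate with the product rule, d/dx e^(−ax²) = −2ax·e^(−ax²).
Normalization: ∫|Ψ|² dx = 1.0478.
⟨x⟩ = 0.0000, ⟨x²⟩ = 0.74115 ⇒ Δx = 0.86090.
⟨p⟩ = 0.0000, ⟨p²⟩ = 4.5122 ⇒ Δp = 2.1242.
Δx·Δp = 1.8287.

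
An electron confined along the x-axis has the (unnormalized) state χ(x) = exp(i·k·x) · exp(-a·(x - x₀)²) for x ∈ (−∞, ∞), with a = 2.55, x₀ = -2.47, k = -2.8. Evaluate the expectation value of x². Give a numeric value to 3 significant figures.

6.20

⟨x²⟩ = ∫ x²·|χ|² dx / ∫|χ|² dx (integrals over the domain).
Gaussian moments (u = x − x₀): ∫u^(2j)·e^(−2au²) du = (2j−1)!!/(4a)^j · √(π/(2a)), odd powers integrate to 0; here √(π/(2a)) = 0.78486.
State is unnormalized: ∫|χ|² dx = 0.78486, and ∫χ*·x²·χ dx = 4.8653, so ⟨x²⟩ = 4.8653 / 0.78486.
⟨x²⟩ = 6.1989.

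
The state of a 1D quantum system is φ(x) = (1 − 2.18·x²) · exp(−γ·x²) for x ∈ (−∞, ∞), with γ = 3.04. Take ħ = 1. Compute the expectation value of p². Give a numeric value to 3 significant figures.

p² φ = −ħ² d²φ/dx²; ⟨p²⟩ = −ħ² ∫ φ*·φ'' dx / ∫|φ|² dx.
Expand each integrand as polynomial × e^(−2γx²) and use ∫x^(2j)·e^(−2γx²) dx = (2j−1)!!/(4γ)^j · √(π/(2γ)), odd powers → 0; here √(π/(2γ)) = 0.71882. Differentiate with the product rule, d/dx e^(−γx²) = −2γx·e^(−γx²).
State is unnormalized: ∫|φ|² dx = 0.53040, and ∫φ*·(−ħ² φ'') dx = 3.4604, so ⟨p²⟩ = 3.4604 / 0.53040.
⟨p²⟩ = 6.5241.

6.52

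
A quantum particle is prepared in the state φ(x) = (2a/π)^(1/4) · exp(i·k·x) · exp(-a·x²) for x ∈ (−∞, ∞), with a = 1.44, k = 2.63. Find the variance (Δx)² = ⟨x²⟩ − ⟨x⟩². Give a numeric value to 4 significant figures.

Compute ⟨x⟩ and ⟨x²⟩ separately, then (Δx)² = ⟨x²⟩ − ⟨x⟩².
Gaussian moments: ∫x^(2j)·e^(−2ax²) dx = (2j−1)!!/(4a)^j · √(π/(2a)), odd powers integrate to 0; here √(π/(2a)) = 1.0444.
⟨x⟩ = 0.0000 and ⟨x²⟩ = 0.17361.
(Δx)² = 0.17361 − (0.0000)² = 0.17361.

0.1736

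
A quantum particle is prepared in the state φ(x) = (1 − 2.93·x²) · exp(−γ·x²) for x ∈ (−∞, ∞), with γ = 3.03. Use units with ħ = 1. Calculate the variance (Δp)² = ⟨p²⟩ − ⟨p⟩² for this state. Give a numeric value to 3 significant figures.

8.29

Compute ⟨p⟩ and ⟨p²⟩ separately; (Δp)² = ⟨p²⟩ − ⟨p⟩².
Expand each integrand as polynomial × e^(−2γx²) and use ∫x^(2j)·e^(−2γx²) dx = (2j−1)!!/(4γ)^j · √(π/(2γ)), odd powers → 0; here √(π/(2γ)) = 0.72001. Differentiate with the product rule, d/dx e^(−γx²) = −2γx·e^(−γx²).
Normalization: ∫|φ|² dx = 0.49812.
⟨p⟩ = 0.0000 and ⟨p²⟩ = 8.2890.
(Δp)² = 8.2890 − (0.0000)² = 8.2890.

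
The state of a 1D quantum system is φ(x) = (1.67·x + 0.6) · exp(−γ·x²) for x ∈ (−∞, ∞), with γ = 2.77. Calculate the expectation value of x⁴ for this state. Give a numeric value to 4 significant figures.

0.06466

⟨x⁴⟩ = ∫ x⁴·|φ|² dx / ∫|φ|² dx (integrals over the domain).
Expand each integrand as polynomial × e^(−2γx²) and use ∫x^(2j)·e^(−2γx²) dx = (2j−1)!!/(4γ)^j · √(π/(2γ)), odd powers → 0; here √(π/(2γ)) = 0.75304.
State is unnormalized: ∫|φ|² dx = 0.46064, and ∫φ*·x⁴·φ dx = 0.029784, so ⟨x⁴⟩ = 0.029784 / 0.46064.
⟨x⁴⟩ = 0.064658.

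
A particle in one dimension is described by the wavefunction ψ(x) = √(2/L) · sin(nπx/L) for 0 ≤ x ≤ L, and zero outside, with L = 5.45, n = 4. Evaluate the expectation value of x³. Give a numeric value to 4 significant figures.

39.70

⟨x³⟩ = ∫ x³·|ψ|² dx (integrals over the domain).
With sin²θ = (1 − cos2θ)/2 on 0 ≤ x ≤ L: ∫sin²(nπx/L) dx = L/2, ∫x·sin²(nπx/L) dx = L²/4, ∫x²·sin²(nπx/L) dx = L³·(1/6 − 1/(4n²π²)); higher powers xᵏ the same way, integrating xᵏ·cos(2nπx/L) by parts.
⟨x³⟩ = 39.701.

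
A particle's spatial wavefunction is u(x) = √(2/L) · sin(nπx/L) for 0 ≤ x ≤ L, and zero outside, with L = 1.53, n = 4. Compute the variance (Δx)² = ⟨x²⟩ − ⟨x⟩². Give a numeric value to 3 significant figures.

0.188

Compute ⟨x⟩ and ⟨x²⟩ separately, then (Δx)² = ⟨x²⟩ − ⟨x⟩².
With sin²θ = (1 − cos2θ)/2 on 0 ≤ x ≤ L: ∫sin²(nπx/L) dx = L/2, ∫x·sin²(nπx/L) dx = L²/4, ∫x²·sin²(nπx/L) dx = L³·(1/6 − 1/(4n²π²)); higher powers xᵏ the same way, integrating xᵏ·cos(2nπx/L) by parts.
⟨x⟩ = 0.76500 and ⟨x²⟩ = 0.77289.
(Δx)² = 0.77289 − (0.76500)² = 0.18766.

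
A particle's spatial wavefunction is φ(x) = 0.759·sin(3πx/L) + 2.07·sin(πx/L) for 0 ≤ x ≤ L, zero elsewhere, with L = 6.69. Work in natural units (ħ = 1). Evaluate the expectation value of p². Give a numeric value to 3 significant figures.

p² φ = −ħ² d²φ/dx²; ⟨p²⟩ = −ħ² ∫ φ*·φ'' dx / ∫|φ|² dx.
d²/dx² sin(jπx/L) = −(jπ/L)²·sin(jπx/L); on 0 ≤ x ≤ L, ∫sin²(jπx/L) dx = L/2 and ∫sin(jπx/L)·sin(lπx/L) dx = 0 for j ≠ l, so only diagonal terms survive in ∫|φ|² and ∫φ·φ″; ∫φ·φ′ dx = [φ²/2] between the walls = 0.
State is unnormalized: ∫|φ|² dx = 16.260, and ∫φ*·(−ħ² φ'') dx = 6.9852, so ⟨p²⟩ = 6.9852 / 16.260.
⟨p²⟩ = 0.42959.

0.430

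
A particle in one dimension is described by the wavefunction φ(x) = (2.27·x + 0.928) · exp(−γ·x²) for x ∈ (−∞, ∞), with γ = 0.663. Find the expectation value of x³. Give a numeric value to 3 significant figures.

0.641

⟨x³⟩ = ∫ x³·|φ|² dx / ∫|φ|² dx (integrals over the domain).
Expand each integrand as polynomial × e^(−2γx²) and use ∫x^(2j)·e^(−2γx²) dx = (2j−1)!!/(4γ)^j · √(π/(2γ)), odd powers → 0; here √(π/(2γ)) = 1.5392.
State is unnormalized: ∫|φ|² dx = 4.3163, and ∫φ*·x³·φ dx = 2.7662, so ⟨x³⟩ = 2.7662 / 4.3163.
⟨x³⟩ = 0.64087.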